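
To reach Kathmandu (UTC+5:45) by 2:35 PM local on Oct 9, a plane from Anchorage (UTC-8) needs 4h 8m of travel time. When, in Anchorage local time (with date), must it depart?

Target arrival in UTC: 2:35 PM − 5:45 = 8:50 AM on Oct 9.
Subtract 4 hours and 8 minutes → departure 4:42 AM UTC on Oct 9.
Anchorage is UTC−8:00: 4:42 AM − 8:00 = 8:42 PM on Oct 8.

8:42 PM on October 8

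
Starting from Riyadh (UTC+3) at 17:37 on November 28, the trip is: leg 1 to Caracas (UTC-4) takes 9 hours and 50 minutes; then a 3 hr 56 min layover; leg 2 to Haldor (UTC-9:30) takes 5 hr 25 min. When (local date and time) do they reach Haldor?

Convert departure to UTC: 17:37 − 3:00 = 14:37 UTC on Nov 28.
Add 9 hours and 50 minutes leg 1 → 00:27 UTC (Nov 29).
Add 3 hours and 56 minutes layover in Caracas → 04:23 UTC.
Add 5 hours 25 minutes leg 2 → 09:48 UTC.
Haldor is UTC−9:30, so local arrival = 09:48 − 9:30 = 00:18 on Nov 29.

00:18 on Nov 29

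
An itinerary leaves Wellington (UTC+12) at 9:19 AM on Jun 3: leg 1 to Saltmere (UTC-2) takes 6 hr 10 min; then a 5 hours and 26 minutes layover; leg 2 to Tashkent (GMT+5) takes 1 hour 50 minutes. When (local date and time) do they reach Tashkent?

Convert departure to UTC: 9:19 AM − 12:00 = 9:19 PM UTC on Jun 2.
Add 6 hours 10 minutes leg 1 → 3:29 AM UTC (Jun 3).
Add 5 hours and 26 minutes layover in Saltmere → 8:55 AM UTC.
Add 1 hour and 50 minutes leg 2 → 10:45 AM UTC.
Tashkent is UTC+5:00, so local arrival = 10:45 AM + 5:00 = 3:45 PM on Jun 3.

3:45 PM on June 3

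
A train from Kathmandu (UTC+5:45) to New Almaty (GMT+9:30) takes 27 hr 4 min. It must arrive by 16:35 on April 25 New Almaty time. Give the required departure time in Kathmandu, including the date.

09:46 on April 24

Target arrival in UTC: 16:35 − 9:30 = 07:05 on Apr 25.
Subtract 27 hours 4 minutes → departure 04:01 UTC on Apr 24.
Kathmandu is UTC+5:45: 04:01 + 5:45 = 09:46 on Apr 24.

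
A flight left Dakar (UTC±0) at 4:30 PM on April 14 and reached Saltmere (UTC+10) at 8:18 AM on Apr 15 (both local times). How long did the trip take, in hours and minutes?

Departure is already UTC: 4:30 PM on Apr 14.
Arrival in UTC: 8:18 AM − 10:00 = 10:18 PM on Apr 14.
Elapsed = 10:18 PM − 4:30 PM = 5 hours 48 minutes.

5 hours 48 minutes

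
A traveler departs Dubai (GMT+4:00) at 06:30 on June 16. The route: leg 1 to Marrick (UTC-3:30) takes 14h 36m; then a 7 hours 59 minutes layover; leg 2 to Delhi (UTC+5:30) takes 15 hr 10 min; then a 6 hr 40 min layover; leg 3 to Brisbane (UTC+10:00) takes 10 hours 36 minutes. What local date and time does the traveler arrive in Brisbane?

19:31 on June 18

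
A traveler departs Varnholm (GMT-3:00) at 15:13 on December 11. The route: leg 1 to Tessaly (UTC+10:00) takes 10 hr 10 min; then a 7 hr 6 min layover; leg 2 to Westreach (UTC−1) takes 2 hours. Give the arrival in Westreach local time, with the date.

Convert departure to UTC: 15:13 + 3:00 = 18:13 UTC on Dec 11.
Add 10 hours and 10 minutes leg 1 → 04:23 UTC (Dec 12).
Add 7 hours and 6 minutes layover in Tessaly → 11:29 UTC.
Add 2 hours leg 2 → 13:29 UTC.
Westreach is UTC−1:00, so local arrival = 13:29 − 1:00 = 12:29 on Dec 12.

12:29 on December 12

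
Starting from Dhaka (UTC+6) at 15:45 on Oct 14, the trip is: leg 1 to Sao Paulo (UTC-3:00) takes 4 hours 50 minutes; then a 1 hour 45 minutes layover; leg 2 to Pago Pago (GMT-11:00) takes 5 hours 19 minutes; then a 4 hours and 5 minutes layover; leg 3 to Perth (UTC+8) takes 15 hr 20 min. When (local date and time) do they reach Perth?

01:04 on October 16

Convert departure to UTC: 15:45 − 6:00 = 09:45 UTC on Oct 14.
Add 4 hours and 50 minutes leg 1 → 14:35 UTC.
Add 1 hour 45 minutes layover in Sao Paulo → 16:20 UTC.
Add 5 hours and 19 minutes leg 2 → 21:39 UTC.
Add 4 hours 5 minutes layover in Pago Pago → 01:44 UTC (Oct 15).
Add 15 hours 20 minutes leg 3 → 17:04 UTC.
Perth is UTC+8:00, so local arrival = 17:04 + 8:00 = 01:04 on Oct 16.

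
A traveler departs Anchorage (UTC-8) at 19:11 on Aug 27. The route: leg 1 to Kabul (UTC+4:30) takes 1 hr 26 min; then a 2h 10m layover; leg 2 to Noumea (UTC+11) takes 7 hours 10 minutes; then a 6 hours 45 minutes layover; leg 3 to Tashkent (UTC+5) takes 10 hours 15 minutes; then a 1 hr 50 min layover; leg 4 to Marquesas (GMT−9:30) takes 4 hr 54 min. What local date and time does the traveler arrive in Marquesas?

04:11 on August 29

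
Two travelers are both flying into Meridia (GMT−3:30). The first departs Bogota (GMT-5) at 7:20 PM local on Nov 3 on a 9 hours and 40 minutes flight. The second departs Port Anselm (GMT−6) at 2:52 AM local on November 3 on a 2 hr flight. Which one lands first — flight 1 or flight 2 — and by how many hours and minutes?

the second, by 23 hours 8 minutes

Flight 1 in UTC: 7:20 PM + 5:00 = 12:20 AM on Nov 4.
+9 hours and 40 minutes → arrive 10:00 AM UTC on Nov 4.
Flight 2 in UTC: 2:52 AM + 6:00 = 8:52 AM on Nov 3.
+2 hours → arrive 10:52 AM UTC on Nov 3.
Flight 2 lands earlier by 23 hours 8 minutes.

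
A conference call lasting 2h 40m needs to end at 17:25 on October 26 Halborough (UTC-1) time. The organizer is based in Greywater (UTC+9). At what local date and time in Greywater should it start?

Target end time in UTC: 17:25 + 1:00 = 18:25 on Oct 26.
Subtract 2 hours 40 minutes → start 15:45 UTC on Oct 26.
Greywater is UTC+9:00: 15:45 + 9:00 = 00:45 on Oct 27.

00:45 on October 27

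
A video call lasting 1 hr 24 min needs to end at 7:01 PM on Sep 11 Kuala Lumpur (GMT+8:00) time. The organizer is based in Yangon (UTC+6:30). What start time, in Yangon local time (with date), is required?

Target end time in UTC: 7:01 PM − 8:00 = 11:01 AM on Sep 11.
Subtract 1 hour 24 minutes → start 9:37 AM UTC on Sep 11.
Yangon is UTC+6:30: 9:37 AM + 6:30 = 4:07 PM on Sep 11.

4:07 PM on September 11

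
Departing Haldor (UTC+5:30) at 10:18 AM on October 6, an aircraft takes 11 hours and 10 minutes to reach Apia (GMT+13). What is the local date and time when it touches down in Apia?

4:58 AM on October 7

Convert departure to UTC: 10:18 AM − 5:30 = 4:48 AM UTC on Oct 6.
Add 11 hours 10 minutes travel time → 3:58 PM UTC.
Apia is UTC+13:00, so local arrival = 3:58 PM + 13:00 = 4:58 AM on Oct 7.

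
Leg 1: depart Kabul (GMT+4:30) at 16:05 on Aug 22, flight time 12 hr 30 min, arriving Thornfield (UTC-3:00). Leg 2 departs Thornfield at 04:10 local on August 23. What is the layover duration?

Convert departure to UTC: 16:05 − 4:30 = 11:35 UTC on Aug 22.
Add 12 hours 30 minutes flight time → 00:05 UTC (Aug 23).
Thornfield is UTC−3:00, so local arrival = 00:05 − 3:00 = 21:05 on Aug 22.
Layover = 04:10 − 21:05 (+1 day) = 7 hours 5 minutes.

7 hours 5 minutes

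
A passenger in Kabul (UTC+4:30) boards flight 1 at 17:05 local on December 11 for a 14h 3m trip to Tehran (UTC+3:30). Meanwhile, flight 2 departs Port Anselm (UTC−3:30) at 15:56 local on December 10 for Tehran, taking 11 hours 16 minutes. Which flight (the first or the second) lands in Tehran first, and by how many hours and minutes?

the second, by 19 hours 56 minutes

Flight 1 in UTC: 17:05 − 4:30 = 12:35 on Dec 11.
+14 hours 3 minutes → arrive 02:38 UTC on Dec 12.
Flight 2 in UTC: 15:56 + 3:30 = 19:26 on Dec 10.
+11 hours and 16 minutes → arrive 06:42 UTC on Dec 11.
Flight 2 lands earlier by 19 hours 56 minutes.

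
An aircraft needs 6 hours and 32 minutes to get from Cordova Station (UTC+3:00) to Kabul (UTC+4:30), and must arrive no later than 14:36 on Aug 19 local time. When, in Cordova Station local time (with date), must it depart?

Target arrival in UTC: 14:36 − 4:30 = 10:06 on Aug 19.
Subtract 6 hours and 32 minutes → departure 03:34 UTC on Aug 19.
Cordova Station is UTC+3:00: 03:34 + 3:00 = 06:34 on Aug 19.

06:34 on August 19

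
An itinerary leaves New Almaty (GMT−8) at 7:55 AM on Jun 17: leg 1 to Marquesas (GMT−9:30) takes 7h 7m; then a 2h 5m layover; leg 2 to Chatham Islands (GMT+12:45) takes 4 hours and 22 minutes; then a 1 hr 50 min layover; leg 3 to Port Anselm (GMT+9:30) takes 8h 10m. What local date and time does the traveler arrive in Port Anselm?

12:59 AM on June 19

Convert departure to UTC: 7:55 AM + 8:00 = 3:55 PM UTC on Jun 17.
Add 7 hours and 7 minutes leg 1 → 11:02 PM UTC.
Add 2 hours 5 minutes layover in Marquesas → 1:07 AM UTC (Jun 18).
Add 4 hours 22 minutes leg 2 → 5:29 AM UTC.
Add 1 hour and 50 minutes layover in Chatham Islands → 7:19 AM UTC.
Add 8 hours 10 minutes leg 3 → 3:29 PM UTC.
Port Anselm is UTC+9:30, so local arrival = 3:29 PM + 9:30 = 12:59 AM on Jun 19.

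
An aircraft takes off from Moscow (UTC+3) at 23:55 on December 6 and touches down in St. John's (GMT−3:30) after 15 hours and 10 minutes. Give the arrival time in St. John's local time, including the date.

Convert departure to UTC: 23:55 − 3:00 = 20:55 UTC on Dec 6.
Add 15 hours 10 minutes travel time → 12:05 UTC (Dec 7).
St. John's is UTC−3:30, so local arrival = 12:05 − 3:30 = 08:35 on Dec 7.

08:35 on Dec 7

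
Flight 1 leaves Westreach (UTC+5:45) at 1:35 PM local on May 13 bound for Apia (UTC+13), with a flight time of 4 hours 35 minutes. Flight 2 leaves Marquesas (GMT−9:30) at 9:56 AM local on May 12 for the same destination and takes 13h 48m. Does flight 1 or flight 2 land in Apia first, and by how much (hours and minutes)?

Flight 1 in UTC: 1:35 PM − 5:45 = 7:50 AM on May 13.
+4 hours 35 minutes → arrive 12:25 PM UTC on May 13.
Flight 2 in UTC: 9:56 AM + 9:30 = 7:26 PM on May 12.
+13 hours 48 minutes → arrive 9:14 AM UTC on May 13.
Flight 2 lands earlier by 3 hours 11 minutes.

the second, by 3 hours 11 minutes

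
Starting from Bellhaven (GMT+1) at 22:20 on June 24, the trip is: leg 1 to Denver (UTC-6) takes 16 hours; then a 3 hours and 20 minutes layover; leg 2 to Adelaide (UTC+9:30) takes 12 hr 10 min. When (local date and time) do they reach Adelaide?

Convert departure to UTC: 22:20 − 1:00 = 21:20 UTC on Jun 24.
Add 16 hours leg 1 → 13:20 UTC (Jun 25).
Add 3 hours and 20 minutes layover in Denver → 16:40 UTC.
Add 12 hours 10 minutes leg 2 → 04:50 UTC (Jun 26).
Adelaide is UTC+9:30, so local arrival = 04:50 + 9:30 = 14:20 on Jun 26.

14:20 on June 26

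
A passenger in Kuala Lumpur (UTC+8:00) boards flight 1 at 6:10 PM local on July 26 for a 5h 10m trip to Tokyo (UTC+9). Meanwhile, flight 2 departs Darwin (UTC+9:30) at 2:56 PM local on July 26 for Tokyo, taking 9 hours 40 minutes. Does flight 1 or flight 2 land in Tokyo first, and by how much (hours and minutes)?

the second, by 14 minutes

Flight 1 in UTC: 6:10 PM − 8:00 = 10:10 AM on Jul 26.
+5 hours and 10 minutes → arrive 3:20 PM UTC on Jul 26.
Flight 2 in UTC: 2:56 PM − 9:30 = 5:26 AM on Jul 26.
+9 hours 40 minutes → arrive 3:06 PM UTC on Jul 26.
Flight 2 lands earlier by 14 minutes.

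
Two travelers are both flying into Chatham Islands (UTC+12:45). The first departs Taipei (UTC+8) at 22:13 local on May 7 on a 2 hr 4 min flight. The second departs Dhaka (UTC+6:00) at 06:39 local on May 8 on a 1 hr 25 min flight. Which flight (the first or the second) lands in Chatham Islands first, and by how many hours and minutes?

the first, by 9 hours 47 minutes

Flight 1 in UTC: 22:13 − 8:00 = 14:13 on May 7.
+2 hours and 4 minutes → arrive 16:17 UTC on May 7.
Flight 2 in UTC: 06:39 − 6:00 = 00:39 on May 8.
+1 hour 25 minutes → arrive 02:04 UTC on May 8.
Flight 1 lands earlier by 9 hours 47 minutes.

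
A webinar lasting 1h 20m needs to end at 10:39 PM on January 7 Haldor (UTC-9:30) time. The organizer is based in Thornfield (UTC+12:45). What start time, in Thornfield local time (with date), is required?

7:34 PM on Jan 8

Target end time in UTC: 10:39 PM + 9:30 = 8:09 AM on Jan 8.
Subtract 1 hour and 20 minutes → start 6:49 AM UTC on Jan 8.
Thornfield is UTC+12:45: 6:49 AM + 12:45 = 7:34 PM on Jan 8.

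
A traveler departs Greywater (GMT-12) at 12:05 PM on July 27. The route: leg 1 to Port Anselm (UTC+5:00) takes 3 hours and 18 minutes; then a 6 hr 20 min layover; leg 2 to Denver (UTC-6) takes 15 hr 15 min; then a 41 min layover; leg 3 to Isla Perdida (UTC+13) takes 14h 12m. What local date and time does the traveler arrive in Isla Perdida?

Convert departure to UTC: 12:05 PM + 12:00 = 12:05 AM UTC on Jul 28.
Add 3 hours and 18 minutes leg 1 → 3:23 AM UTC.
Add 6 hours and 20 minutes layover in Port Anselm → 9:43 AM UTC.
Add 15 hours 15 minutes leg 2 → 12:58 AM UTC (Jul 29).
Add 41 minutes layover in Denver → 1:39 AM UTC.
Add 14 hours and 12 minutes leg 3 → 3:51 PM UTC.
Isla Perdida is UTC+13:00, so local arrival = 3:51 PM + 13:00 = 4:51 AM on Jul 30.

4:51 AM on July 30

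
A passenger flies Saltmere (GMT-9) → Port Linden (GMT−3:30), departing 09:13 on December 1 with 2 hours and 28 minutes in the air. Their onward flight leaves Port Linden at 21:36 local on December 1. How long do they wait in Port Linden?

4 hours 25 minutes

Convert departure to UTC: 09:13 + 9:00 = 18:13 UTC on Dec 1.
Add 2 hours 28 minutes flight time → 20:41 UTC.
Port Linden is UTC−3:30, so local arrival = 20:41 − 3:30 = 17:11 on Dec 1.
Layover = 21:36 − 17:11 = 4 hours 25 minutes.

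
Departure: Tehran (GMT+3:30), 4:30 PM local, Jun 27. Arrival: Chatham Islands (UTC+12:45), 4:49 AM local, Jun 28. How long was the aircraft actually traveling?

3 hours 4 minutes

Departure in UTC: 4:30 PM − 3:30 = 1:00 PM on Jun 27.
Arrival in UTC: 4:49 AM − 12:45 = 4:04 PM on Jun 27.
Elapsed = 4:04 PM − 1:00 PM = 3 hours 4 minutes.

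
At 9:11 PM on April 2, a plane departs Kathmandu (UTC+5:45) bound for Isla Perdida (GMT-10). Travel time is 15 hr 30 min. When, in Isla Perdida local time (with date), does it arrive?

8:56 PM on April 2

Convert departure to UTC: 9:11 PM − 5:45 = 3:26 PM UTC on Apr 2.
Add 15 hours 30 minutes travel time → 6:56 AM UTC (Apr 3).
Isla Perdida is UTC−10:00, so local arrival = 6:56 AM − 10:00 = 8:56 PM on Apr 2.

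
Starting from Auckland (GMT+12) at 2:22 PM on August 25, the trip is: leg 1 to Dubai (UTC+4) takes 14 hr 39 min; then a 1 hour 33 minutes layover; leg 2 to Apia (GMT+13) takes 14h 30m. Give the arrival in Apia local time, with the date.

Convert departure to UTC: 2:22 PM − 12:00 = 2:22 AM UTC on Aug 25.
Add 14 hours and 39 minutes leg 1 → 5:01 PM UTC.
Add 1 hour and 33 minutes layover in Dubai → 6:34 PM UTC.
Add 14 hours 30 minutes leg 2 → 9:04 AM UTC (Aug 26).
Apia is UTC+13:00, so local arrival = 9:04 AM + 13:00 = 10:04 PM on Aug 26.

10:04 PM on Aug 26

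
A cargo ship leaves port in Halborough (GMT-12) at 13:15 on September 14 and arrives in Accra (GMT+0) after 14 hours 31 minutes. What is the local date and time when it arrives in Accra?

15:46 on September 15

Convert departure to UTC: 13:15 + 12:00 = 01:15 UTC on Sep 15.
Add 14 hours and 31 minutes travel time → 15:46 UTC.
Accra is UTC+0, so local arrival is the same: 15:46 on Sep 15.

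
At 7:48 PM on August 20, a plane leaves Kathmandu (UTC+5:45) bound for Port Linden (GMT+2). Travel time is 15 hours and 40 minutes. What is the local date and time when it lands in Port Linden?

7:43 AM on August 21

Convert departure to UTC: 7:48 PM − 5:45 = 2:03 PM UTC on Aug 20.
Add 15 hours 40 minutes travel time → 5:43 AM UTC (Aug 21).
Port Linden is UTC+2:00, so local arrival = 5:43 AM + 2:00 = 7:43 AM on Aug 21.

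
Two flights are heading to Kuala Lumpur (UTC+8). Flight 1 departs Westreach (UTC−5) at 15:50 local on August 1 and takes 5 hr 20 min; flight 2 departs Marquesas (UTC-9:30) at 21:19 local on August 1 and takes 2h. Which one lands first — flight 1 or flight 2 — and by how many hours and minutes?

the first, by 6 hours 39 minutes

Flight 1 in UTC: 15:50 + 5:00 = 20:50 on Aug 1.
+5 hours 20 minutes → arrive 02:10 UTC on Aug 2.
Flight 2 in UTC: 21:19 + 9:30 = 06:49 on Aug 2.
+2 hours → arrive 08:49 UTC on Aug 2.
Flight 1 lands earlier by 6 hours 39 minutes.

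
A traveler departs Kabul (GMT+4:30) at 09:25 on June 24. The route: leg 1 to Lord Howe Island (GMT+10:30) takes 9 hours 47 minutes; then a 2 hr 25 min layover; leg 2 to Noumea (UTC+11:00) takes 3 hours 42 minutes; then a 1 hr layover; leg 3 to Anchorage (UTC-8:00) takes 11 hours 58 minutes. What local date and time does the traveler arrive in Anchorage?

Convert departure to UTC: 09:25 − 4:30 = 04:55 UTC on Jun 24.
Add 9 hours 47 minutes leg 1 → 14:42 UTC.
Add 2 hours and 25 minutes layover in Lord Howe Island → 17:07 UTC.
Add 3 hours 42 minutes leg 2 → 20:49 UTC.
Add 1 hour layover in Noumea → 21:49 UTC.
Add 11 hours 58 minutes leg 3 → 09:47 UTC (Jun 25).
Anchorage is UTC−8:00, so local arrival = 09:47 − 8:00 = 01:47 on Jun 25.

01:47 on June 25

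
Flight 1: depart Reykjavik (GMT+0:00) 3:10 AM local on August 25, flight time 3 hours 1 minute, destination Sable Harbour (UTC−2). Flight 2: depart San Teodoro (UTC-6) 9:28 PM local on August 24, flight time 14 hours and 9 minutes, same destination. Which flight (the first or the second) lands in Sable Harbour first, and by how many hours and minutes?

Flight 1 departs at 3:10 AM UTC (Aug 25).
+3 hours and 1 minute → arrive 6:11 AM UTC on Aug 25.
Flight 2 in UTC: 9:28 PM + 6:00 = 3:28 AM on Aug 25.
+14 hours and 9 minutes → arrive 5:37 PM UTC on Aug 25.
Flight 1 lands earlier by 11 hours 26 minutes.

the first, by 11 hours 26 minutes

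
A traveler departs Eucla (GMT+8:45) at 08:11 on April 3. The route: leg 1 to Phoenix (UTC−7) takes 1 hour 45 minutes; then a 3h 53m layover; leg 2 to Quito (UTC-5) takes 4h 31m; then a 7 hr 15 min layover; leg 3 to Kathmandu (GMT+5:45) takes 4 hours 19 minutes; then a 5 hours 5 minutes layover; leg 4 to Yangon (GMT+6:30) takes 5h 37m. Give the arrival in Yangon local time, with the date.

Convert departure to UTC: 08:11 − 8:45 = 23:26 UTC on Apr 2.
Add 1 hour 45 minutes leg 1 → 01:11 UTC (Apr 3).
Add 3 hours and 53 minutes layover in Phoenix → 05:04 UTC.
Add 4 hours and 31 minutes leg 2 → 09:35 UTC.
Add 7 hours and 15 minutes layover in Quito → 16:50 UTC.
Add 4 hours and 19 minutes leg 3 → 21:09 UTC.
Add 5 hours 5 minutes layover in Kathmandu → 02:14 UTC (Apr 4).
Add 5 hours and 37 minutes leg 4 → 07:51 UTC.
Yangon is UTC+6:30, so local arrival = 07:51 + 6:30 = 14:21 on Apr 4.

14:21 on April 4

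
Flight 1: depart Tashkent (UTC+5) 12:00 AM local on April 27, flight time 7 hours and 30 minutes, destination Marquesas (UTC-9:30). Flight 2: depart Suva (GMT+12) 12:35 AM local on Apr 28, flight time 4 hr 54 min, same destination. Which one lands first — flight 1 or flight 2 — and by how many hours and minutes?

Flight 1 in UTC: 12:00 AM − 5:00 = 7:00 PM on Apr 26.
+7 hours 30 minutes → arrive 2:30 AM UTC on Apr 27.
Flight 2 in UTC: 12:35 AM − 12:00 = 12:35 PM on Apr 27.
+4 hours 54 minutes → arrive 5:29 PM UTC on Apr 27.
Flight 1 lands earlier by 14 hours 59 minutes.

the first, by 14 hours 59 minutes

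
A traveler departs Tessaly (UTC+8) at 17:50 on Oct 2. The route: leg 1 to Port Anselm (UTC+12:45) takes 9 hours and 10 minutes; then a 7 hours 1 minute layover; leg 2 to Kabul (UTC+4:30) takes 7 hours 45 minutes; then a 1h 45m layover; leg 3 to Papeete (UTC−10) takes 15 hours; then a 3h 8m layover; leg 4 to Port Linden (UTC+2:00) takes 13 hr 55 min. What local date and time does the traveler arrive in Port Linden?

21:34 on Oct 4

Convert departure to UTC: 17:50 − 8:00 = 09:50 UTC on Oct 2.
Add 9 hours 10 minutes leg 1 → 19:00 UTC.
Add 7 hours and 1 minute layover in Port Anselm → 02:01 UTC (Oct 3).
Add 7 hours and 45 minutes leg 2 → 09:46 UTC.
Add 1 hour 45 minutes layover in Kabul → 11:31 UTC.
Add 15 hours leg 3 → 02:31 UTC (Oct 4).
Add 3 hours 8 minutes layover in Papeete → 05:39 UTC.
Add 13 hours 55 minutes leg 4 → 19:34 UTC.
Port Linden is UTC+2:00, so local arrival = 19:34 + 2:00 = 21:34 on Oct 4.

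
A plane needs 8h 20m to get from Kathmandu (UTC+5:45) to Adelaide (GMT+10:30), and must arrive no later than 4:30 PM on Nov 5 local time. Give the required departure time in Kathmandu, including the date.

Target arrival in UTC: 4:30 PM − 10:30 = 6:00 AM on Nov 5.
Subtract 8 hours and 20 minutes → departure 9:40 PM UTC on Nov 4.
Kathmandu is UTC+5:45: 9:40 PM + 5:45 = 3:25 AM on Nov 5.

3:25 AM on Nov 5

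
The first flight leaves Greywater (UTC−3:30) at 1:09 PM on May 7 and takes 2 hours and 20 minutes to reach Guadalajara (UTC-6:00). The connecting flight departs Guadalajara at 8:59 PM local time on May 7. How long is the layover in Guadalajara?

8 hours

Convert departure to UTC: 1:09 PM + 3:30 = 4:39 PM UTC on May 7.
Add 2 hours 20 minutes flight time → 6:59 PM UTC.
Guadalajara is UTC−6:00, so local arrival = 6:59 PM − 6:00 = 12:59 PM on May 7.
Layover = 8:59 PM − 12:59 PM = 8 hours.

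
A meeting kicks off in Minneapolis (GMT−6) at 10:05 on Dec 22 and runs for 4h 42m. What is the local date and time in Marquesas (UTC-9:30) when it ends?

Convert start to UTC: 10:05 + 6:00 = 16:05 UTC on Dec 22.
Add 4 hours and 42 minutes duration → 20:47 UTC.
Marquesas is UTC−9:30, so local end time = 20:47 − 9:30 = 11:17 on Dec 22.

11:17 on Dec 22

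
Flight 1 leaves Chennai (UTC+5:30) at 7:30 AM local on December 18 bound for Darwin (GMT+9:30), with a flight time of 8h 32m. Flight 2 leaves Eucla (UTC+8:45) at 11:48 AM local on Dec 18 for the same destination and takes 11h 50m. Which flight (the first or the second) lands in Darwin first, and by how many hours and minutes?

the first, by 4 hours 21 minutes

Flight 1 in UTC: 7:30 AM − 5:30 = 2:00 AM on Dec 18.
+8 hours 32 minutes → arrive 10:32 AM UTC on Dec 18.
Flight 2 in UTC: 11:48 AM − 8:45 = 3:03 AM on Dec 18.
+11 hours and 50 minutes → arrive 2:53 PM UTC on Dec 18.
Flight 1 lands earlier by 4 hours 21 minutes.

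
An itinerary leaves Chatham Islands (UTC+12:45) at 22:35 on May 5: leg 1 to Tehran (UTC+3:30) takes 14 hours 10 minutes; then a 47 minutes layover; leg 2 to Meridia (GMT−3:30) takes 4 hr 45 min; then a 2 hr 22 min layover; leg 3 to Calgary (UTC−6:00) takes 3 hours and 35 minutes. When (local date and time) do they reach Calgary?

05:29 on May 6

Convert departure to UTC: 22:35 − 12:45 = 09:50 UTC on May 5.
Add 14 hours 10 minutes leg 1 → 00:00 UTC (May 6).
Add 47 minutes layover in Tehran → 00:47 UTC.
Add 4 hours 45 minutes leg 2 → 05:32 UTC.
Add 2 hours and 22 minutes layover in Meridia → 07:54 UTC.
Add 3 hours and 35 minutes leg 3 → 11:29 UTC.
Calgary is UTC−6:00, so local arrival = 11:29 − 6:00 = 05:29 on May 6.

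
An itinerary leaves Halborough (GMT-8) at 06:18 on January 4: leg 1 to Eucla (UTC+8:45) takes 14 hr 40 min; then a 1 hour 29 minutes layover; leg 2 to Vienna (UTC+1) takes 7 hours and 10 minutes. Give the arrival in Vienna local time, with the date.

Convert departure to UTC: 06:18 + 8:00 = 14:18 UTC on Jan 4.
Add 14 hours and 40 minutes leg 1 → 04:58 UTC (Jan 5).
Add 1 hour 29 minutes layover in Eucla → 06:27 UTC.
Add 7 hours 10 minutes leg 2 → 13:37 UTC.
Vienna is UTC+1:00, so local arrival = 13:37 + 1:00 = 14:37 on Jan 5.

14:37 on January 5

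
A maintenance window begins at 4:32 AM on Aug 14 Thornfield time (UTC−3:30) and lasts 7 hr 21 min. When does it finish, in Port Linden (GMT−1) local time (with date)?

2:23 PM on August 14

Convert start to UTC: 4:32 AM + 3:30 = 8:02 AM UTC on Aug 14.
Add 7 hours and 21 minutes duration → 3:23 PM UTC.
Port Linden is UTC−1:00, so local end time = 3:23 PM − 1:00 = 2:23 PM on Aug 14.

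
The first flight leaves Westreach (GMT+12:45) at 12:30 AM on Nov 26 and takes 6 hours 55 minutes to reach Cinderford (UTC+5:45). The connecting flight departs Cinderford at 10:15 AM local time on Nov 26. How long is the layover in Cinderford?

Convert departure to UTC: 12:30 AM − 12:45 = 11:45 AM UTC on Nov 25.
Add 6 hours 55 minutes flight time → 6:40 PM UTC.
Cinderford is UTC+5:45, so local arrival = 6:40 PM + 5:45 = 12:25 AM on Nov 26.
Layover = 10:15 AM − 12:25 AM = 9 hours 50 minutes.

9 hours 50 minutes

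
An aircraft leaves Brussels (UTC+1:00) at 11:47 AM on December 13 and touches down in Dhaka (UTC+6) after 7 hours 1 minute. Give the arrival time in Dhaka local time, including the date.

Convert departure to UTC: 11:47 AM − 1:00 = 10:47 AM UTC on Dec 13.
Add 7 hours and 1 minute travel time → 5:48 PM UTC.
Dhaka is UTC+6:00, so local arrival = 5:48 PM + 6:00 = 11:48 PM on Dec 13.

11:48 PM on December 13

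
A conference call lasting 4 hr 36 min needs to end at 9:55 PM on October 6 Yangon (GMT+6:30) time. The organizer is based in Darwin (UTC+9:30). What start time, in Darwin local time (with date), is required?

8:19 PM on October 6

Target end time in UTC: 9:55 PM − 6:30 = 3:25 PM on Oct 6.
Subtract 4 hours 36 minutes → start 10:49 AM UTC on Oct 6.
Darwin is UTC+9:30: 10:49 AM + 9:30 = 8:19 PM on Oct 6.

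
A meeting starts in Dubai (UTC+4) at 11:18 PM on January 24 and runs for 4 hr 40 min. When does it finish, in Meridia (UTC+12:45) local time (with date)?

Convert start to UTC: 11:18 PM − 4:00 = 7:18 PM UTC on Jan 24.
Add 4 hours and 40 minutes duration → 11:58 PM UTC.
Meridia is UTC+12:45, so local end time = 11:58 PM + 12:45 = 12:43 PM on Jan 25.

12:43 PM on January 25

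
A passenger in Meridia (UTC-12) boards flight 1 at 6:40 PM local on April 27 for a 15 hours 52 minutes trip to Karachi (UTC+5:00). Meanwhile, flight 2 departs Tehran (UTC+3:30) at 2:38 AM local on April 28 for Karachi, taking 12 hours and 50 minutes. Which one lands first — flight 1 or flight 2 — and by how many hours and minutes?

Flight 1 in UTC: 6:40 PM + 12:00 = 6:40 AM on Apr 28.
+15 hours 52 minutes → arrive 10:32 PM UTC on Apr 28.
Flight 2 in UTC: 2:38 AM − 3:30 = 11:08 PM on Apr 27.
+12 hours and 50 minutes → arrive 11:58 AM UTC on Apr 28.
Flight 2 lands earlier by 10 hours 34 minutes.

the second, by 10 hours 34 minutes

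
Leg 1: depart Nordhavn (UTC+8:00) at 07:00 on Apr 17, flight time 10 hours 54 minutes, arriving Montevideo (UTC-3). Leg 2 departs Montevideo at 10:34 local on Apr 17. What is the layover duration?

3 hours 40 minutes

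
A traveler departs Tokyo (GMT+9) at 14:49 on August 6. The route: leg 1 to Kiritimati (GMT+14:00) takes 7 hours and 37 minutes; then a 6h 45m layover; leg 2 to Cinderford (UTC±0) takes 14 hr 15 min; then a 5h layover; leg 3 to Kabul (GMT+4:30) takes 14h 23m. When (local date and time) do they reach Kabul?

Convert departure to UTC: 14:49 − 9:00 = 05:49 UTC on Aug 6.
Add 7 hours and 37 minutes leg 1 → 13:26 UTC.
Add 6 hours 45 minutes layover in Kiritimati → 20:11 UTC.
Add 14 hours 15 minutes leg 2 → 10:26 UTC (Aug 7).
Add 5 hours layover in Cinderford → 15:26 UTC.
Add 14 hours and 23 minutes leg 3 → 05:49 UTC (Aug 8).
Kabul is UTC+4:30, so local arrival = 05:49 + 4:30 = 10:19 on Aug 8.

10:19 on August 8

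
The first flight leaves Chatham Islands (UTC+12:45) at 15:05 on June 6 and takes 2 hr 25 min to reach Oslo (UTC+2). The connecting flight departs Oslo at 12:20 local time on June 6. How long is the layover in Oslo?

Convert departure to UTC: 15:05 − 12:45 = 02:20 UTC on Jun 6.
Add 2 hours 25 minutes flight time → 04:45 UTC.
Oslo is UTC+2:00, so local arrival = 04:45 + 2:00 = 06:45 on Jun 6.
Layover = 12:20 − 06:45 = 5 hours 35 minutes.

5 hours 35 minutes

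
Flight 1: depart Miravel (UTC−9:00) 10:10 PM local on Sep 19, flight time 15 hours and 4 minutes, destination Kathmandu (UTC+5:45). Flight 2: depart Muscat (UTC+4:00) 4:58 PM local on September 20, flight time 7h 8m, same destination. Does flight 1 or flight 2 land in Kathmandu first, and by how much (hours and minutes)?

Flight 1 in UTC: 10:10 PM + 9:00 = 7:10 AM on Sep 20.
+15 hours and 4 minutes → arrive 10:14 PM UTC on Sep 20.
Flight 2 in UTC: 4:58 PM − 4:00 = 12:58 PM on Sep 20.
+7 hours 8 minutes → arrive 8:06 PM UTC on Sep 20.
Flight 2 lands earlier by 2 hours 8 minutes.

the second, by 2 hours 8 minutes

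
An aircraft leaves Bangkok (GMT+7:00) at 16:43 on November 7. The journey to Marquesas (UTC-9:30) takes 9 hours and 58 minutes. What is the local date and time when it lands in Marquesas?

Convert departure to UTC: 16:43 − 7:00 = 09:43 UTC on Nov 7.
Add 9 hours 58 minutes travel time → 19:41 UTC.
Marquesas is UTC−9:30, so local arrival = 19:41 − 9:30 = 10:11 on Nov 7.

10:11 on Nov 7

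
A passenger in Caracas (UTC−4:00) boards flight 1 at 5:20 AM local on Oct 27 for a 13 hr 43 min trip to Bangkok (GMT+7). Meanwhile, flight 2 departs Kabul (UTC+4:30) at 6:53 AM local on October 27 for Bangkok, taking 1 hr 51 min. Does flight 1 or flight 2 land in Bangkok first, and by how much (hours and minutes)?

the second, by 18 hours 49 minutes

Flight 1 in UTC: 5:20 AM + 4:00 = 9:20 AM on Oct 27.
+13 hours 43 minutes → arrive 11:03 PM UTC on Oct 27.
Flight 2 in UTC: 6:53 AM − 4:30 = 2:23 AM on Oct 27.
+1 hour 51 minutes → arrive 4:14 AM UTC on Oct 27.
Flight 2 lands earlier by 18 hours 49 minutes.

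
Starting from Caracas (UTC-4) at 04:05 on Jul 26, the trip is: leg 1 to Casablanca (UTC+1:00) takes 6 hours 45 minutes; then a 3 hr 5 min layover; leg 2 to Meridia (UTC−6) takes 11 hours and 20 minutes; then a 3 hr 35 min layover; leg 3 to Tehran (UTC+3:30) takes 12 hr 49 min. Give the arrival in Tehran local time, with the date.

Convert departure to UTC: 04:05 + 4:00 = 08:05 UTC on Jul 26.
Add 6 hours and 45 minutes leg 1 → 14:50 UTC.
Add 3 hours and 5 minutes layover in Casablanca → 17:55 UTC.
Add 11 hours and 20 minutes leg 2 → 05:15 UTC (Jul 27).
Add 3 hours and 35 minutes layover in Meridia → 08:50 UTC.
Add 12 hours and 49 minutes leg 3 → 21:39 UTC.
Tehran is UTC+3:30, so local arrival = 21:39 + 3:30 = 01:09 on Jul 28.

01:09 on Jul 28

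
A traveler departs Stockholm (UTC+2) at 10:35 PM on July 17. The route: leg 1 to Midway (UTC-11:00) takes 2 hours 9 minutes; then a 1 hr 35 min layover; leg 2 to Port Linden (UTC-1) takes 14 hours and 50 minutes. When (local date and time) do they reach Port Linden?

Convert departure to UTC: 10:35 PM − 2:00 = 8:35 PM UTC on Jul 17.
Add 2 hours 9 minutes leg 1 → 10:44 PM UTC.
Add 1 hour and 35 minutes layover in Midway → 12:19 AM UTC (Jul 18).
Add 14 hours and 50 minutes leg 2 → 3:09 PM UTC.
Port Linden is UTC−1:00, so local arrival = 3:09 PM − 1:00 = 2:09 PM on Jul 18.

2:09 PM on Jul 18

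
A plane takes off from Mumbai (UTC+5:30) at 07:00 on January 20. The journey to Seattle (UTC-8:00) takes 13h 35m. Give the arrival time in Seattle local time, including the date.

Convert departure to UTC: 07:00 − 5:30 = 01:30 UTC on Jan 20.
Add 13 hours 35 minutes travel time → 15:05 UTC.
Seattle is UTC−8:00, so local arrival = 15:05 − 8:00 = 07:05 on Jan 20.

07:05 on January 20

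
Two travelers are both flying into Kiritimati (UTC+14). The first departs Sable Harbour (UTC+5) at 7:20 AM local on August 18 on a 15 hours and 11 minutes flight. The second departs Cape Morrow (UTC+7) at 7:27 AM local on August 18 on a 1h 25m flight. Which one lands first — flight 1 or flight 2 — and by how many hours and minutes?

the second, by 15 hours 39 minutes

Flight 1 in UTC: 7:20 AM − 5:00 = 2:20 AM on Aug 18.
+15 hours 11 minutes → arrive 5:31 PM UTC on Aug 18.
Flight 2 in UTC: 7:27 AM − 7:00 = 12:27 AM on Aug 18.
+1 hour and 25 minutes → arrive 1:52 AM UTC on Aug 18.
Flight 2 lands earlier by 15 hours 39 minutes.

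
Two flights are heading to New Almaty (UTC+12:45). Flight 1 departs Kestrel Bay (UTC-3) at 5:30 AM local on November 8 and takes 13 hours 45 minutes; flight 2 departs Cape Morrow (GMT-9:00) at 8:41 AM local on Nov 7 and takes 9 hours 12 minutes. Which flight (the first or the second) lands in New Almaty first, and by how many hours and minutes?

the second, by 19 hours 22 minutes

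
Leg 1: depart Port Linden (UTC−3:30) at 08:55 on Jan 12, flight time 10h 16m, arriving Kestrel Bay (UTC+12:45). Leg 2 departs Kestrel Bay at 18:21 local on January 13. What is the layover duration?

Convert departure to UTC: 08:55 + 3:30 = 12:25 UTC on Jan 12.
Add 10 hours and 16 minutes flight time → 22:41 UTC.
Kestrel Bay is UTC+12:45, so local arrival = 22:41 + 12:45 = 11:26 on Jan 13.
Layover = 18:21 − 11:26 = 6 hours 55 minutes.

6 hours 55 minutes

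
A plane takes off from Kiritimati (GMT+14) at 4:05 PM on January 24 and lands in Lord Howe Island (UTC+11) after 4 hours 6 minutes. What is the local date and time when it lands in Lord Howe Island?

Lord Howe Island is 3:00 behind Kiritimati.
After 4 hours and 6 minutes it is 8:11 PM in Kiritimati.
Shift by the zone difference: 8:11 PM − 3:00 = 5:11 PM on Jan 24 in Lord Howe Island.

5:11 PM on January 24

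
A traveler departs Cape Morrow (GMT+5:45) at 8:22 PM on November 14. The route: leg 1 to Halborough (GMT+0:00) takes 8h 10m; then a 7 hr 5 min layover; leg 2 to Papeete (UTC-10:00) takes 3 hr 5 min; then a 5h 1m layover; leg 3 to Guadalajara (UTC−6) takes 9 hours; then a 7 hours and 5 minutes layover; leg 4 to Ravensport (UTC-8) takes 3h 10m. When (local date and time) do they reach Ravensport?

1:13 AM on November 16

Convert departure to UTC: 8:22 PM − 5:45 = 2:37 PM UTC on Nov 14.
Add 8 hours and 10 minutes leg 1 → 10:47 PM UTC.
Add 7 hours and 5 minutes layover in Halborough → 5:52 AM UTC (Nov 15).
Add 3 hours and 5 minutes leg 2 → 8:57 AM UTC.
Add 5 hours 1 minute layover in Papeete → 1:58 PM UTC.
Add 9 hours leg 3 → 10:58 PM UTC.
Add 7 hours 5 minutes layover in Guadalajara → 6:03 AM UTC (Nov 16).
Add 3 hours and 10 minutes leg 4 → 9:13 AM UTC.
Ravensport is UTC−8:00, so local arrival = 9:13 AM − 8:00 = 1:13 AM on Nov 16.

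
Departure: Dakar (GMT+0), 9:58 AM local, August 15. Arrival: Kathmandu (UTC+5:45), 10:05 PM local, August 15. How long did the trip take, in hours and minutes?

6 hours 22 minutes

Kathmandu is 5:45 ahead of Dakar.
Clock-face elapsed time (ignoring zones) is 12 hours 7 minutes.
Actual elapsed = 12 hours 7 minutes − 5:45 = 6 hours 22 minutes.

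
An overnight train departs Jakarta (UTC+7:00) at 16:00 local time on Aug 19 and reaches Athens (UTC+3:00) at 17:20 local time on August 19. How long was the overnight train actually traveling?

5 hours 20 minutes

Departure in UTC: 16:00 − 7:00 = 09:00 on Aug 19.
Arrival in UTC: 17:20 − 3:00 = 14:20 on Aug 19.
Elapsed = 14:20 − 09:00 = 5 hours 20 minutes.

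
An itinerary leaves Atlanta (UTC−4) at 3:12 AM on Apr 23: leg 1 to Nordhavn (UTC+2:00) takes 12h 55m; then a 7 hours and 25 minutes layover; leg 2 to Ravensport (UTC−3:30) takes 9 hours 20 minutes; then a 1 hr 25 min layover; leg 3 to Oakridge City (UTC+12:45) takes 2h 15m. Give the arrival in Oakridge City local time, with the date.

Convert departure to UTC: 3:12 AM + 4:00 = 7:12 AM UTC on Apr 23.
Add 12 hours 55 minutes leg 1 → 8:07 PM UTC.
Add 7 hours and 25 minutes layover in Nordhavn → 3:32 AM UTC (Apr 24).
Add 9 hours 20 minutes leg 2 → 12:52 PM UTC.
Add 1 hour 25 minutes layover in Ravensport → 2:17 PM UTC.
Add 2 hours and 15 minutes leg 3 → 4:32 PM UTC.
Oakridge City is UTC+12:45, so local arrival = 4:32 PM + 12:45 = 5:17 AM on Apr 25.

5:17 AM on April 25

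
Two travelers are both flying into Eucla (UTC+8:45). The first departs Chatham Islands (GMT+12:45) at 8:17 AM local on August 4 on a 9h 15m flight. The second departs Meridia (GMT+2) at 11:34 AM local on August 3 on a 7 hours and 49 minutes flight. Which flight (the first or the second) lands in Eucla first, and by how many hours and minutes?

the second, by 11 hours 24 minutes

Flight 1 in UTC: 8:17 AM − 12:45 = 7:32 PM on Aug 3.
+9 hours and 15 minutes → arrive 4:47 AM UTC on Aug 4.
Flight 2 in UTC: 11:34 AM − 2:00 = 9:34 AM on Aug 3.
+7 hours and 49 minutes → arrive 5:23 PM UTC on Aug 3.
Flight 2 lands earlier by 11 hours 24 minutes.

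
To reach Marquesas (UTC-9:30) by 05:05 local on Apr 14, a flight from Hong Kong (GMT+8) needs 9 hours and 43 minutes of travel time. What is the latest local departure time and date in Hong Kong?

Target arrival in UTC: 05:05 + 9:30 = 14:35 on Apr 14.
Subtract 9 hours and 43 minutes → departure 04:52 UTC on Apr 14.
Hong Kong is UTC+8:00: 04:52 + 8:00 = 12:52 on Apr 14.

12:52 on April 14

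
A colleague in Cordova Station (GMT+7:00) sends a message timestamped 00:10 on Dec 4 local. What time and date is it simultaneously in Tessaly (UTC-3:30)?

13:40 on December 3

Tessaly is 10:30 behind Cordova Station.
Shift by the zone difference: 00:10 − 10:30 = 13:40 on Dec 3 in Tessaly.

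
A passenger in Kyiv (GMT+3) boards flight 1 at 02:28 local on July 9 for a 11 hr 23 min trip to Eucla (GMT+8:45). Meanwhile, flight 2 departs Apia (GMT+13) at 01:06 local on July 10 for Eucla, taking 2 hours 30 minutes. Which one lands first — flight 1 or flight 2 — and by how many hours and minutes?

the first, by 3 hours 45 minutes

Flight 1 in UTC: 02:28 − 3:00 = 23:28 on Jul 8.
+11 hours and 23 minutes → arrive 10:51 UTC on Jul 9.
Flight 2 in UTC: 01:06 − 13:00 = 12:06 on Jul 9.
+2 hours and 30 minutes → arrive 14:36 UTC on Jul 9.
Flight 1 lands earlier by 3 hours 45 minutes.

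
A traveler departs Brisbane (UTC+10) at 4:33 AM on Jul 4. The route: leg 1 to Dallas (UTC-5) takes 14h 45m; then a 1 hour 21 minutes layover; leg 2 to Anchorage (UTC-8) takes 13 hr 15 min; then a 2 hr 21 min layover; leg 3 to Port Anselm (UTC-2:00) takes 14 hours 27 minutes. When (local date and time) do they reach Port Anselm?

2:42 PM on July 5

Convert departure to UTC: 4:33 AM − 10:00 = 6:33 PM UTC on Jul 3.
Add 14 hours and 45 minutes leg 1 → 9:18 AM UTC (Jul 4).
Add 1 hour and 21 minutes layover in Dallas → 10:39 AM UTC.
Add 13 hours 15 minutes leg 2 → 11:54 PM UTC.
Add 2 hours 21 minutes layover in Anchorage → 2:15 AM UTC (Jul 5).
Add 14 hours and 27 minutes leg 3 → 4:42 PM UTC.
Port Anselm is UTC−2:00, so local arrival = 4:42 PM − 2:00 = 2:42 PM on Jul 5.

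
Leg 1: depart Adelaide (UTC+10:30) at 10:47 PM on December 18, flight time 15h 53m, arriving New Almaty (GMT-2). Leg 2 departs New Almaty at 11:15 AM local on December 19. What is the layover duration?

9 hours 5 minutes

Convert departure to UTC: 10:47 PM − 10:30 = 12:17 PM UTC on Dec 18.
Add 15 hours and 53 minutes flight time → 4:10 AM UTC (Dec 19).
New Almaty is UTC−2:00, so local arrival = 4:10 AM − 2:00 = 2:10 AM on Dec 19.
Layover = 11:15 AM − 2:10 AM = 9 hours 5 minutes.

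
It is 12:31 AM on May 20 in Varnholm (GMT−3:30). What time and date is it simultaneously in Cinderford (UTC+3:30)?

7:31 AM on May 20

Cinderford is 7:00 ahead of Varnholm.
Shift by the zone difference: 12:31 AM + 7:00 = 7:31 AM on May 20 in Cinderford.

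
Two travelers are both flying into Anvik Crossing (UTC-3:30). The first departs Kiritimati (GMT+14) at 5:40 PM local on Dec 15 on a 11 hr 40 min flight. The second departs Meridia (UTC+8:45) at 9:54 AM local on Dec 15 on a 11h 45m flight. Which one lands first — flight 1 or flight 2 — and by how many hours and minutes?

Flight 1 in UTC: 5:40 PM − 14:00 = 3:40 AM on Dec 15.
+11 hours 40 minutes → arrive 3:20 PM UTC on Dec 15.
Flight 2 in UTC: 9:54 AM − 8:45 = 1:09 AM on Dec 15.
+11 hours and 45 minutes → arrive 12:54 PM UTC on Dec 15.
Flight 2 lands earlier by 2 hours 26 minutes.

the second, by 2 hours 26 minutes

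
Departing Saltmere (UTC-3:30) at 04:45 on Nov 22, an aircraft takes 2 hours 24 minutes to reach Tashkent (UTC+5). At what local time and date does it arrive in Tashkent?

15:39 on November 22

Tashkent is 8:30 ahead of Saltmere.
After 2 hours and 24 minutes it is 07:09 in Saltmere.
Shift by the zone difference: 07:09 + 8:30 = 15:39 on Nov 22 in Tashkent.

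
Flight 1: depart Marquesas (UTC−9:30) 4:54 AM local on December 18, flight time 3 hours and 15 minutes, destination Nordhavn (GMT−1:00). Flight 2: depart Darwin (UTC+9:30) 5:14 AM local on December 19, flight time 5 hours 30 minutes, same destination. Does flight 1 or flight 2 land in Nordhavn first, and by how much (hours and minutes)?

the first, by 7 hours 35 minutes

Flight 1 in UTC: 4:54 AM + 9:30 = 2:24 PM on Dec 18.
+3 hours 15 minutes → arrive 5:39 PM UTC on Dec 18.
Flight 2 in UTC: 5:14 AM − 9:30 = 7:44 PM on Dec 18.
+5 hours 30 minutes → arrive 1:14 AM UTC on Dec 19.
Flight 1 lands earlier by 7 hours 35 minutes.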